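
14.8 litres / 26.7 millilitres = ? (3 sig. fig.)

(14.8) / (26.7 × 10^-3) = 0.5543 × 10^3

554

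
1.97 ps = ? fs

1970 fs

pico = 10^-12, femto = 10^-15; factor is 10^3.
1.97 × 10^3 = 1970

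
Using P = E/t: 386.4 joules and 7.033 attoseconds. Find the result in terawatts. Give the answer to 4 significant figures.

(386.4) / (7.033 × 10⁻¹⁸) = 54.941 × 10¹⁸ W

54940000 terawatts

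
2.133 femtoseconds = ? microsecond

femto = 10^-15, micro = 10^-6; factor is 10^-9.
2.133 × 10^-9 = 0.000000002133

0.000000002133 microseconds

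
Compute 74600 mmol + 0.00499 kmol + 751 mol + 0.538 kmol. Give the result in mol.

1368.59 mol

In mol:
  74600 mmol = 74600e-3 mol = 74.6
  0.00499 kmol = 0.00499e3 mol = 4.99
  751 mol → 751
  0.538 kmol = 0.538e3 mol = 538
Sum: 74.6 + 4.99 + 751 + 538 = 1368.59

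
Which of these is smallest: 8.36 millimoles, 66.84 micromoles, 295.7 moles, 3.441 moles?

66.84 micromoles

8.36 millimoles = 0.00836 moles
66.84 micromoles = 0.00006684 moles
295.7 moles = 295.7 moles
3.441 moles = 3.441 moles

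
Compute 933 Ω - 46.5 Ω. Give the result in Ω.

In Ω:
  933 Ω → 933
  46.5 Ω → 46.5
Difference: 933 - 46.5 = 886.5

886.5 Ω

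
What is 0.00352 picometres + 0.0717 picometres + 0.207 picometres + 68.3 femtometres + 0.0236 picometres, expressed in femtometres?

374.12 femtometres

In femtometres:
  0.00352 picometres = 0.00352e3 femtometres = 3.52
  0.0717 picometres = 0.0717e3 femtometres = 71.7
  0.207 picometres = 0.207e3 femtometres = 207
  68.3 femtometres → 68.3
  0.0236 picometres = 0.0236e3 femtometres = 23.6
Sum: 3.52 + 71.7 + 207 + 68.3 + 23.6 = 374.12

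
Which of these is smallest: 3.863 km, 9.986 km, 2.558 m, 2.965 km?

3.863 km = 3863 m
9.986 km = 9986 m
2.558 m = 2.558 m
2.965 km = 2965 m

2.558 m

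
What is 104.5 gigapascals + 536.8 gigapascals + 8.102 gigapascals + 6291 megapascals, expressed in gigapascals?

In gigapascals:
  104.5 gigapascals → 104.5
  536.8 gigapascals → 536.8
  8.102 gigapascals → 8.102
  6291 megapascals = 6291e-3 gigapascals = 6.291
Sum: 104.5 + 536.8 + 8.102 + 6.291 = 655.693

655.693 gigapascals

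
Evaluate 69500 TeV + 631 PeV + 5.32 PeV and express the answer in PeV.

In PeV:
  69500 TeV = 69500 × 10^-3 PeV = 69.5
  631 PeV → 631
  5.32 PeV → 5.32
Sum: 69.5 + 631 + 5.32 = 705.82

705.82 PeV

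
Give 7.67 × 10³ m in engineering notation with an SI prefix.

7.67 km

= 7.67 × 10³ m; 10³ is kilo.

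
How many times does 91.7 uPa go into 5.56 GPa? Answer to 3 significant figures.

(5.56 × 10^9) / (91.7 × 10^-6) = 0.06063 × 10^15

60600000000000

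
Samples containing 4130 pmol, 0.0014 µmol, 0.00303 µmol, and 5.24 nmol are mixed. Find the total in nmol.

13.8 nmol

In nmol:
  4130 pmol = 4130 × 10⁻³ nmol = 4.13
  0.0014 µmol = 0.0014 × 10³ nmol = 1.4
  0.00303 µmol = 0.00303 × 10³ nmol = 3.03
  5.24 nmol → 5.24
Sum: 4.13 + 1.4 + 3.03 + 5.24 = 13.8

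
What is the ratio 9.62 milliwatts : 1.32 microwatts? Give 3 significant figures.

7290

(9.62 × 10⁻³) / (1.32 × 10⁻⁶) = 7.288 × 10³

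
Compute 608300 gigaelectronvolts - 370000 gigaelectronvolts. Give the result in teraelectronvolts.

In teraelectronvolts:
  608300 gigaelectronvolts = 608300e-3 teraelectronvolts = 608.3
  370000 gigaelectronvolts = 370000e-3 teraelectronvolts = 370
Difference: 608.3 - 370 = 238.3

238.3 teraelectronvolts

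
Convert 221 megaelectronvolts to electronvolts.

221000000 electronvolts

mega = 1e6, (no prefix) = 1e0; factor is 1e6.
221 × 1e6 = 221000000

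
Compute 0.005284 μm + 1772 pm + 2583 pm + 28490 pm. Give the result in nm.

38.129 nm

In nm:
  0.005284 μm = 0.005284e3 nm = 5.284
  1772 pm = 1772e-3 nm = 1.772
  2583 pm = 2583e-3 nm = 2.583
  28490 pm = 28490e-3 nm = 28.49
Sum: 5.284 + 1.772 + 2.583 + 28.49 = 38.129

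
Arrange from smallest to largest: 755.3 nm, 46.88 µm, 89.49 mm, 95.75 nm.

95.75 nm < 755.3 nm < 46.88 µm < 89.49 mm

755.3 nm = 0.0000007553 m
46.88 µm = 0.00004688 m
89.49 mm = 0.08949 m
95.75 nm = 0.00000009575 m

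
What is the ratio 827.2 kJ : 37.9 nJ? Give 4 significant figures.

21830000000000

(827.2 × 10^3) / (37.9 × 10^-9) = 21.826 × 10^12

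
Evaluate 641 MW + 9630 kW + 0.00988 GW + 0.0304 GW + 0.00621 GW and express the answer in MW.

697.12 MW

In MW:
  641 MW → 641
  9630 kW = 9630 × 10^-3 MW = 9.63
  0.00988 GW = 0.00988 × 10^3 MW = 9.88
  0.0304 GW = 0.0304 × 10^3 MW = 30.4
  0.00621 GW = 0.00621 × 10^3 MW = 6.21
Sum: 641 + 9.63 + 9.88 + 30.4 + 6.21 = 697.12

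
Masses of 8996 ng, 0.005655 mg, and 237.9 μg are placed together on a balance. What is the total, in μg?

252.551 μg

In μg:
  8996 ng = 8996 × 10^-3 μg = 8.996
  0.005655 mg = 0.005655 × 10^3 μg = 5.655
  237.9 μg → 237.9
Sum: 8.996 + 5.655 + 237.9 = 252.551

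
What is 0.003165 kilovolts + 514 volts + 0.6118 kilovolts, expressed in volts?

In volts:
  0.003165 kilovolts = 0.003165e3 volts = 3.165
  514 volts → 514
  0.6118 kilovolts = 0.6118e3 volts = 611.8
Sum: 3.165 + 514 + 611.8 = 1128.965

1128.965 volts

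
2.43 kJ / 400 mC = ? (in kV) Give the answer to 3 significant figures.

6.08 kV

(2.43 × 10^3) / (400 × 10^-3) = 0.006075 × 10^6 V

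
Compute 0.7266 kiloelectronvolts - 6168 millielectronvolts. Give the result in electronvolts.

720.432 electronvolts

In electronvolts:
  0.7266 kiloelectronvolts = 0.7266 × 10³ electronvolts = 726.6
  6168 millielectronvolts = 6168 × 10⁻³ electronvolts = 6.168
Difference: 726.6 - 6.168 = 720.432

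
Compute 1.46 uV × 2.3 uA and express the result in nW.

1.46 × 10^-6 × 2.3 × 10^-6 = 3.358 × 10^-12 W

0.003358 nW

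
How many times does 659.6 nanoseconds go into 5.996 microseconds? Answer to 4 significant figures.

(5.996e-6) / (659.6e-9) = 0.0090904e3

9.090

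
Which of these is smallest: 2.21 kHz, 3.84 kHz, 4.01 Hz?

4.01 Hz

2.21 kHz = 2210 Hz
3.84 kHz = 3840 Hz
4.01 Hz = 4.01 Hz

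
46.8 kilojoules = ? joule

46800 joules

kilo = 10³, (no prefix) = 10⁰; factor is 10³.
46.8 × 10³ = 46800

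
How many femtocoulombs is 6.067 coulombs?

(no prefix) = 1e0, femto = 1e-15; factor is 1e15.
6.067 × 1e15 = 6067000000000000

6067000000000000 femtocoulombs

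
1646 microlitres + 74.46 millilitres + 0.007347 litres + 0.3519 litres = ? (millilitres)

In millilitres:
  1646 microlitres = 1646 × 10^-3 millilitres = 1.646
  74.46 millilitres → 74.46
  0.007347 litres = 0.007347 × 10^3 millilitres = 7.347
  0.3519 litres = 0.3519 × 10^3 millilitres = 351.9
Sum: 1.646 + 74.46 + 7.347 + 351.9 = 435.353

435.353 millilitres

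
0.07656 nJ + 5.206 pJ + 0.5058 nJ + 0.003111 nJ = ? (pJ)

590.677 pJ

In pJ:
  0.07656 nJ = 0.07656 × 10^3 pJ = 76.56
  5.206 pJ → 5.206
  0.5058 nJ = 0.5058 × 10^3 pJ = 505.8
  0.003111 nJ = 0.003111 × 10^3 pJ = 3.111
Sum: 76.56 + 5.206 + 505.8 + 3.111 = 590.677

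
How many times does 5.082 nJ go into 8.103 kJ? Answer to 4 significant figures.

(8.103 × 10³) / (5.082 × 10⁻⁹) = 1.5945 × 10¹²

1594000000000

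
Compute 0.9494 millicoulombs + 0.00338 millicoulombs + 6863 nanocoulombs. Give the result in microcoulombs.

959.643 microcoulombs

In microcoulombs:
  0.9494 millicoulombs = 0.9494e3 microcoulombs = 949.4
  0.00338 millicoulombs = 0.00338e3 microcoulombs = 3.38
  6863 nanocoulombs = 6863e-3 microcoulombs = 6.863
Sum: 949.4 + 3.38 + 6.863 = 959.643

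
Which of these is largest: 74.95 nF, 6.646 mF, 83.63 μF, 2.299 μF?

6.646 mF

74.95 nF = 0.00000007495 F
6.646 mF = 0.006646 F
83.63 μF = 0.00008363 F
2.299 μF = 0.000002299 F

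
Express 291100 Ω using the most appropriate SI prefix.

291.1 kΩ

= 291.1e3 Ω; 1e3 is kilo.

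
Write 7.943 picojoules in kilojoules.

0.000000000000007943 kilojoules

pico = 10⁻¹², kilo = 10³; factor is 10⁻¹⁵.
7.943 × 10⁻¹⁵ = 0.000000000000007943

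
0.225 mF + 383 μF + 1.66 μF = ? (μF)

609.66 μF

In μF:
  0.225 mF = 0.225e3 μF = 225
  383 μF → 383
  1.66 μF → 1.66
Sum: 225 + 383 + 1.66 = 609.66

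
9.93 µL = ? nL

9930 nL

micro = 10⁻⁶, nano = 10⁻⁹; factor is 10³.
9.93 × 10³ = 9930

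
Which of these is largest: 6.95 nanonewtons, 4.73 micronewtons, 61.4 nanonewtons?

4.73 micronewtons

6.95 nanonewtons = 0.00000000695 newtons
4.73 micronewtons = 0.00000473 newtons
61.4 nanonewtons = 0.0000000614 newtons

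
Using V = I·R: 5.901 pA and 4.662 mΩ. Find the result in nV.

5.901e-12 × 4.662e-3 = 27.510462e-15 V

0.000027510462 nV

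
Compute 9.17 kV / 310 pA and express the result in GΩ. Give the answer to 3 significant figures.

29600 GΩ

(9.17 × 10^3) / (310 × 10^-12) = 0.029581 × 10^15 Ω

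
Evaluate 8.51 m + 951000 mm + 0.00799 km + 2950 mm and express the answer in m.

970.45 m

In m:
  8.51 m → 8.51
  951000 mm = 951000 × 10⁻³ m = 951
  0.00799 km = 0.00799 × 10³ m = 7.99
  2950 mm = 2950 × 10⁻³ m = 2.95
Sum: 8.51 + 951 + 7.99 + 2.95 = 970.45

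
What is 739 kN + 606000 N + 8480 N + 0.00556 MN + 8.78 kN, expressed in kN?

In kN:
  739 kN → 739
  606000 N = 606000 × 10^-3 kN = 606
  8480 N = 8480 × 10^-3 kN = 8.48
  0.00556 MN = 0.00556 × 10^3 kN = 5.56
  8.78 kN → 8.78
Sum: 739 + 606 + 8.48 + 5.56 + 8.78 = 1367.82

1367.82 kN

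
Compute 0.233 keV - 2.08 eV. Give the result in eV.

230.92 eV

In eV:
  0.233 keV = 0.233 × 10^3 eV = 233
  2.08 eV → 2.08
Difference: 233 - 2.08 = 230.92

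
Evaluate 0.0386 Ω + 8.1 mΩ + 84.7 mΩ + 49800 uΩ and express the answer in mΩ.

In mΩ:
  0.0386 Ω = 0.0386 × 10³ mΩ = 38.6
  8.1 mΩ → 8.1
  84.7 mΩ → 84.7
  49800 uΩ = 49800 × 10⁻³ mΩ = 49.8
Sum: 38.6 + 8.1 + 84.7 + 49.8 = 181.2

181.2 mΩ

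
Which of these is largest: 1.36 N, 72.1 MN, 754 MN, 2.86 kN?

1.36 N = 1.36 N
72.1 MN = 72100000 N
754 MN = 754000000 N
2.86 kN = 2860 N

754 MN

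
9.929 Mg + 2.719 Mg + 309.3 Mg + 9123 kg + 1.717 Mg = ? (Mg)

In Mg:
  9.929 Mg → 9.929
  2.719 Mg → 2.719
  309.3 Mg → 309.3
  9123 kg = 9123 × 10⁻³ Mg = 9.123
  1.717 Mg → 1.717
Sum: 9.929 + 2.719 + 309.3 + 9.123 + 1.717 = 332.788

332.788 Mg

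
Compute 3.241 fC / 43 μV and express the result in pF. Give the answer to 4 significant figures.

(3.241 × 10⁻¹⁵) / (43 × 10⁻⁶) = 0.0753721 × 10⁻⁹ F

75.37 pF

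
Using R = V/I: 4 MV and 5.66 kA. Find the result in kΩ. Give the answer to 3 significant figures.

(4 × 10⁶) / (5.66 × 10³) = 0.70671 × 10³ Ω

0.707 kΩ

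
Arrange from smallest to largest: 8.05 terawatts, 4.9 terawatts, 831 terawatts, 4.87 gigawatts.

8.05 terawatts = 8050000000000 watts
4.9 terawatts = 4900000000000 watts
831 terawatts = 831000000000000 watts
4.87 gigawatts = 4870000000 watts

4.87 gigawatts < 4.9 terawatts < 8.05 terawatts < 831 terawatts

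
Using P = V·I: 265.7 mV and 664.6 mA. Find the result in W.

265.7e-3 × 664.6e-3 = 176584.22e-6 W

0.17658422 W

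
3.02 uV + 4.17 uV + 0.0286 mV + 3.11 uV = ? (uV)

38.9 uV

In uV:
  3.02 uV → 3.02
  4.17 uV → 4.17
  0.0286 mV = 0.0286 × 10³ uV = 28.6
  3.11 uV → 3.11
Sum: 3.02 + 4.17 + 28.6 + 3.11 = 38.9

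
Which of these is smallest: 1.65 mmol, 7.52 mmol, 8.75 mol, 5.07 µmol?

1.65 mmol = 0.00165 mol
7.52 mmol = 0.00752 mol
8.75 mol = 8.75 mol
5.07 µmol = 0.00000507 mol

5.07 µmol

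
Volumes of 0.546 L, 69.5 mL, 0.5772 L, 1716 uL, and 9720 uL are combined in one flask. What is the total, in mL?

In mL:
  0.546 L = 0.546e3 mL = 546
  69.5 mL → 69.5
  0.5772 L = 0.5772e3 mL = 577.2
  1716 uL = 1716e-3 mL = 1.716
  9720 uL = 9720e-3 mL = 9.72
Sum: 546 + 69.5 + 577.2 + 1.716 + 9.72 = 1204.136

1204.136 mL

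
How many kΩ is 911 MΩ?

mega = 1e6, kilo = 1e3; factor is 1e3.
911 × 1e3 = 911000

911000 kΩ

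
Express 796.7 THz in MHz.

796700000 MHz

tera = 10^12, mega = 10^6; factor is 10^6.
796.7 × 10^6 = 796700000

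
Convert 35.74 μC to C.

0.00003574 C

micro = 1e-6, (no prefix) = 1e0; factor is 1e-6.
35.74 × 1e-6 = 0.00003574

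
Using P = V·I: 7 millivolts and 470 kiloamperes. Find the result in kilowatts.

7 × 10⁻³ × 470 × 10³ = 3290 W

3.29 kilowatts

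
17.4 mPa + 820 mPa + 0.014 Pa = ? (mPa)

851.4 mPa

In mPa:
  17.4 mPa → 17.4
  820 mPa → 820
  0.014 Pa = 0.014 × 10³ mPa = 14
Sum: 17.4 + 820 + 14 = 851.4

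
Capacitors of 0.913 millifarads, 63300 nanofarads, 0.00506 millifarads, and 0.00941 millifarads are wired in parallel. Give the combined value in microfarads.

In microfarads:
  0.913 millifarads = 0.913 × 10^3 microfarads = 913
  63300 nanofarads = 63300 × 10^-3 microfarads = 63.3
  0.00506 millifarads = 0.00506 × 10^3 microfarads = 5.06
  0.00941 millifarads = 0.00941 × 10^3 microfarads = 9.41
Sum: 913 + 63.3 + 5.06 + 9.41 = 990.77

990.77 microfarads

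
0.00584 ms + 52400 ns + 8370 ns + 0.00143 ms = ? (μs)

In μs:
  0.00584 ms = 0.00584e3 μs = 5.84
  52400 ns = 52400e-3 μs = 52.4
  8370 ns = 8370e-3 μs = 8.37
  0.00143 ms = 0.00143e3 μs = 1.43
Sum: 5.84 + 52.4 + 8.37 + 1.43 = 68.04

68.04 μs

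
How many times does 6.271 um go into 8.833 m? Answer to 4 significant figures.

(8.833) / (6.271e-6) = 1.4085e6

1409000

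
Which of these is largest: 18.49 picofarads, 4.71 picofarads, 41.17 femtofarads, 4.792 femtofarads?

18.49 picofarads = 0.00000000001849 farads
4.71 picofarads = 0.00000000000471 farads
41.17 femtofarads = 0.00000000000004117 farads
4.792 femtofarads = 0.000000000000004792 farads

18.49 picofarads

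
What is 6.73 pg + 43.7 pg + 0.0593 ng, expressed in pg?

In pg:
  6.73 pg → 6.73
  43.7 pg → 43.7
  0.0593 ng = 0.0593e3 pg = 59.3
Sum: 6.73 + 43.7 + 59.3 = 109.73

109.73 pg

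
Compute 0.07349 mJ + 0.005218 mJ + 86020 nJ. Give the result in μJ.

In μJ:
  0.07349 mJ = 0.07349e3 μJ = 73.49
  0.005218 mJ = 0.005218e3 μJ = 5.218
  86020 nJ = 86020e-3 μJ = 86.02
Sum: 73.49 + 5.218 + 86.02 = 164.728

164.728 μJ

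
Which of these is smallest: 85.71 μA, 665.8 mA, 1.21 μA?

85.71 μA = 0.00008571 A
665.8 mA = 0.6658 A
1.21 μA = 0.00000121 A

1.21 μA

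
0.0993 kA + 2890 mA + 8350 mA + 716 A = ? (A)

In A:
  0.0993 kA = 0.0993e3 A = 99.3
  2890 mA = 2890e-3 A = 2.89
  8350 mA = 8350e-3 A = 8.35
  716 A → 716
Sum: 99.3 + 2.89 + 8.35 + 716 = 826.54

826.54 A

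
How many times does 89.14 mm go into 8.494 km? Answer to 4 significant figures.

95290

(8.494e3) / (89.14e-3) = 0.095288e6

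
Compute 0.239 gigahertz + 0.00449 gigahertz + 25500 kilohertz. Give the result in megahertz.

268.99 megahertz

In megahertz:
  0.239 gigahertz = 0.239 × 10³ megahertz = 239
  0.00449 gigahertz = 0.00449 × 10³ megahertz = 4.49
  25500 kilohertz = 25500 × 10⁻³ megahertz = 25.5
Sum: 239 + 4.49 + 25.5 = 268.99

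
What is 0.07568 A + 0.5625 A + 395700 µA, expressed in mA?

1033.88 mA

In mA:
  0.07568 A = 0.07568e3 mA = 75.68
  0.5625 A = 0.5625e3 mA = 562.5
  395700 µA = 395700e-3 mA = 395.7
Sum: 75.68 + 562.5 + 395.7 = 1033.88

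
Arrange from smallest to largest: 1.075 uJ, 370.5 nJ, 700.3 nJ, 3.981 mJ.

370.5 nJ < 700.3 nJ < 1.075 uJ < 3.981 mJ

1.075 uJ = 0.000001075 J
370.5 nJ = 0.0000003705 J
700.3 nJ = 0.0000007003 J
3.981 mJ = 0.003981 J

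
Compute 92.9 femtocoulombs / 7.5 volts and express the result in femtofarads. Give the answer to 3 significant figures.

(92.9 × 10⁻¹⁵) / (7.5) = 12.387 × 10⁻¹⁵ F

12.4 femtofarads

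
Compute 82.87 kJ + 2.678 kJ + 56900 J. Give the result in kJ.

142.448 kJ

In kJ:
  82.87 kJ → 82.87
  2.678 kJ → 2.678
  56900 J = 56900 × 10^-3 kJ = 56.9
Sum: 82.87 + 2.678 + 56.9 = 142.448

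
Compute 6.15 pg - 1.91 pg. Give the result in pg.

4.24 pg

In pg:
  6.15 pg → 6.15
  1.91 pg → 1.91
Difference: 6.15 - 1.91 = 4.24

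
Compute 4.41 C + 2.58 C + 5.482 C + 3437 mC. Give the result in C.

In C:
  4.41 C → 4.41
  2.58 C → 2.58
  5.482 C → 5.482
  3437 mC = 3437e-3 C = 3.437
Sum: 4.41 + 2.58 + 5.482 + 3.437 = 15.909

15.909 C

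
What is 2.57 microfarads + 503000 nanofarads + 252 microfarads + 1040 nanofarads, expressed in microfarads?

In microfarads:
  2.57 microfarads → 2.57
  503000 nanofarads = 503000e-3 microfarads = 503
  252 microfarads → 252
  1040 nanofarads = 1040e-3 microfarads = 1.04
Sum: 2.57 + 503 + 252 + 1.04 = 758.61

758.61 microfarads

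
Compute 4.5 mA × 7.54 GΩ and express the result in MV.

33.93 MV

4.5 × 10⁻³ × 7.54 × 10⁹ = 33.93 × 10⁶ V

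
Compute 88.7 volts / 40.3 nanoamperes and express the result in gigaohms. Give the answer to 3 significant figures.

(88.7) / (40.3 × 10^-9) = 2.201 × 10^9 Ω

2.20 gigaohms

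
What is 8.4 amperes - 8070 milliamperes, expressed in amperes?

0.33 amperes

In amperes:
  8.4 amperes → 8.4
  8070 milliamperes = 8070e-3 amperes = 8.07
Difference: 8.4 - 8.07 = 0.33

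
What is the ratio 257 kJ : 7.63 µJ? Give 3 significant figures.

33700000000

(257 × 10^3) / (7.63 × 10^-6) = 33.68 × 10^9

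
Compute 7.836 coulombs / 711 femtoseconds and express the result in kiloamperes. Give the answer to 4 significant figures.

(7.836) / (711e-15) = 0.0110211e15 A

11020000000 kiloamperes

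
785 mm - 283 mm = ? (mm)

502 mm

In mm:
  785 mm → 785
  283 mm → 283
Difference: 785 - 283 = 502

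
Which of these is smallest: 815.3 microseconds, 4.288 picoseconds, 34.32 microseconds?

815.3 microseconds = 0.0008153 seconds
4.288 picoseconds = 0.000000000004288 seconds
34.32 microseconds = 0.00003432 seconds

4.288 picoseconds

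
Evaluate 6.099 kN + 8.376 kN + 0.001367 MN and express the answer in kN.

In kN:
  6.099 kN → 6.099
  8.376 kN → 8.376
  0.001367 MN = 0.001367 × 10^3 kN = 1.367
Sum: 6.099 + 8.376 + 1.367 = 15.842

15.842 kN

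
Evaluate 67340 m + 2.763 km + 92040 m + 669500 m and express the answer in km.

In km:
  67340 m = 67340 × 10⁻³ km = 67.34
  2.763 km → 2.763
  92040 m = 92040 × 10⁻³ km = 92.04
  669500 m = 669500 × 10⁻³ km = 669.5
Sum: 67.34 + 2.763 + 92.04 + 669.5 = 831.643

831.643 km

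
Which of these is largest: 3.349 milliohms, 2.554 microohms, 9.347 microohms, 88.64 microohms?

3.349 milliohms = 0.003349 ohms
2.554 microohms = 0.000002554 ohms
9.347 microohms = 0.000009347 ohms
88.64 microohms = 0.00008864 ohms

3.349 milliohms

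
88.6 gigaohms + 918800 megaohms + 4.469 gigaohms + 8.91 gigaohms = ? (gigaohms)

1020.779 gigaohms

In gigaohms:
  88.6 gigaohms → 88.6
  918800 megaohms = 918800 × 10^-3 gigaohms = 918.8
  4.469 gigaohms → 4.469
  8.91 gigaohms → 8.91
Sum: 88.6 + 918.8 + 4.469 + 8.91 = 1020.779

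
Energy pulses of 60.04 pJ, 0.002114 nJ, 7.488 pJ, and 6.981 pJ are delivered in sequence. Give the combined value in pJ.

In pJ:
  60.04 pJ → 60.04
  0.002114 nJ = 0.002114 × 10^3 pJ = 2.114
  7.488 pJ → 7.488
  6.981 pJ → 6.981
Sum: 60.04 + 2.114 + 7.488 + 6.981 = 76.623

76.623 pJ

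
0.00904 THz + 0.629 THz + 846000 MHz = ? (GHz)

In GHz:
  0.00904 THz = 0.00904 × 10³ GHz = 9.04
  0.629 THz = 0.629 × 10³ GHz = 629
  846000 MHz = 846000 × 10⁻³ GHz = 846
Sum: 9.04 + 629 + 846 = 1484.04

1484.04 GHz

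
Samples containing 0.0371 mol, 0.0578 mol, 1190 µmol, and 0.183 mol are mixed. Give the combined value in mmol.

In mmol:
  0.0371 mol = 0.0371e3 mmol = 37.1
  0.0578 mol = 0.0578e3 mmol = 57.8
  1190 µmol = 1190e-3 mmol = 1.19
  0.183 mol = 0.183e3 mmol = 183
Sum: 37.1 + 57.8 + 1.19 + 183 = 279.09

279.09 mmol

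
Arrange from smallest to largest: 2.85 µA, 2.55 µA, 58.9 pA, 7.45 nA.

58.9 pA < 7.45 nA < 2.55 µA < 2.85 µA

2.85 µA = 0.00000285 A
2.55 µA = 0.00000255 A
58.9 pA = 0.0000000000589 A
7.45 nA = 0.00000000745 A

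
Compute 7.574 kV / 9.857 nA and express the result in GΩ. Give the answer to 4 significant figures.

(7.574 × 10^3) / (9.857 × 10^-9) = 0.768388 × 10^12 Ω

768.4 GΩ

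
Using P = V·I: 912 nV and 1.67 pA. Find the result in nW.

912e-9 × 1.67e-12 = 1523.04e-21 W

0.00000000152304 nW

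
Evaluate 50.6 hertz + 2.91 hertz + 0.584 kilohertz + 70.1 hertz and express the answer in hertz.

In hertz:
  50.6 hertz → 50.6
  2.91 hertz → 2.91
  0.584 kilohertz = 0.584 × 10^3 hertz = 584
  70.1 hertz → 70.1
Sum: 50.6 + 2.91 + 584 + 70.1 = 707.61

707.61 hertz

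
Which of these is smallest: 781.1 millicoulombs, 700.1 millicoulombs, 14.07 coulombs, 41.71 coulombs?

781.1 millicoulombs = 0.7811 coulombs
700.1 millicoulombs = 0.7001 coulombs
14.07 coulombs = 14.07 coulombs
41.71 coulombs = 41.71 coulombs

700.1 millicoulombs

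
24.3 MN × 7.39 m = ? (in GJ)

0.179577 GJ

24.3 × 10^6 × 7.39 = 179.577 × 10^6 J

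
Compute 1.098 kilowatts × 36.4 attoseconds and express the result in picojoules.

1.098 × 10^3 × 36.4 × 10^-18 = 39.9672 × 10^-15 J

0.0399672 picojoules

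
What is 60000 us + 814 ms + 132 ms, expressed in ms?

1006 ms

In ms:
  60000 us = 60000 × 10⁻³ ms = 60
  814 ms → 814
  132 ms → 132
Sum: 60 + 814 + 132 = 1006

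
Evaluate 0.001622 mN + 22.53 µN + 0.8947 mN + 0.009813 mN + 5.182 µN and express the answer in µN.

In µN:
  0.001622 mN = 0.001622 × 10³ µN = 1.622
  22.53 µN → 22.53
  0.8947 mN = 0.8947 × 10³ µN = 894.7
  0.009813 mN = 0.009813 × 10³ µN = 9.813
  5.182 µN → 5.182
Sum: 1.622 + 22.53 + 894.7 + 9.813 + 5.182 = 933.847

933.847 µN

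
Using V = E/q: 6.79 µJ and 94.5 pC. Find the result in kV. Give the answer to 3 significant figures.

71.9 kV

(6.79e-6) / (94.5e-12) = 0.071852e6 V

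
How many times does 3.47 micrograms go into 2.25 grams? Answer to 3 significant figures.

(2.25) / (3.47 × 10⁻⁶) = 0.6484 × 10⁶

648000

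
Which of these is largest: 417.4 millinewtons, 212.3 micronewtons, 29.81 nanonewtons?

417.4 millinewtons = 0.4174 newtons
212.3 micronewtons = 0.0002123 newtons
29.81 nanonewtons = 0.00000002981 newtons

417.4 millinewtons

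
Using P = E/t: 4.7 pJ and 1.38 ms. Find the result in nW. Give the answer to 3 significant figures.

3.41 nW

(4.7 × 10^-12) / (1.38 × 10^-3) = 3.4058 × 10^-9 W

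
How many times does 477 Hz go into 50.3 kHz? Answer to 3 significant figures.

(50.3 × 10^3) / (477) = 0.1055 × 10^3

105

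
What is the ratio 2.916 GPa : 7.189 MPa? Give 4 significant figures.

(2.916 × 10^9) / (7.189 × 10^6) = 0.40562 × 10^3

405.6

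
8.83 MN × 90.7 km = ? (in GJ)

800.881 GJ

8.83 × 10^6 × 90.7 × 10^3 = 800.881 × 10^9 J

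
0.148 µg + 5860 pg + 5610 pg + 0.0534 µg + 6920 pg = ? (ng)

In ng:
  0.148 µg = 0.148 × 10^3 ng = 148
  5860 pg = 5860 × 10^-3 ng = 5.86
  5610 pg = 5610 × 10^-3 ng = 5.61
  0.0534 µg = 0.0534 × 10^3 ng = 53.4
  6920 pg = 6920 × 10^-3 ng = 6.92
Sum: 148 + 5.86 + 5.61 + 53.4 + 6.92 = 219.79

219.79 ng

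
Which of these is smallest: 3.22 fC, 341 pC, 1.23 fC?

1.23 fC

3.22 fC = 0.00000000000000322 C
341 pC = 0.000000000341 C
1.23 fC = 0.00000000000000123 C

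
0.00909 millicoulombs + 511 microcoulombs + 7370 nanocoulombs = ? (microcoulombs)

In microcoulombs:
  0.00909 millicoulombs = 0.00909e3 microcoulombs = 9.09
  511 microcoulombs → 511
  7370 nanocoulombs = 7370e-3 microcoulombs = 7.37
Sum: 9.09 + 511 + 7.37 = 527.46

527.46 microcoulombs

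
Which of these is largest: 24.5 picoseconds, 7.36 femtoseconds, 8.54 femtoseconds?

24.5 picoseconds = 0.0000000000245 seconds
7.36 femtoseconds = 0.00000000000000736 seconds
8.54 femtoseconds = 0.00000000000000854 seconds

24.5 picoseconds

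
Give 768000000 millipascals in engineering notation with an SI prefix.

= 768 × 10^3 pascals; 10^3 is kilo.

768 kilopascals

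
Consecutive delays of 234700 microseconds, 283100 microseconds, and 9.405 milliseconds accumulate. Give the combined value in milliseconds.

In milliseconds:
  234700 microseconds = 234700 × 10^-3 milliseconds = 234.7
  283100 microseconds = 283100 × 10^-3 milliseconds = 283.1
  9.405 milliseconds → 9.405
Sum: 234.7 + 283.1 + 9.405 = 527.205

527.205 milliseconds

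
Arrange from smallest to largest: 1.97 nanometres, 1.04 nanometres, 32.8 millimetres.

1.04 nanometres < 1.97 nanometres < 32.8 millimetres

1.97 nanometres = 0.00000000197 metres
1.04 nanometres = 0.00000000104 metres
32.8 millimetres = 0.0328 metres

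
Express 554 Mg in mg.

554000000000 mg

mega = 10^6, milli = 10^-3; factor is 10^9.
554 × 10^9 = 554000000000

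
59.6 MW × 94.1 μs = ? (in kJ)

5.60836 kJ

59.6 × 10⁶ × 94.1 × 10⁻⁶ = 5608.36 J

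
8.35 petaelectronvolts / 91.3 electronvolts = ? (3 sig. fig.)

91500000000000

(8.35 × 10^15) / (91.3) = 0.09146 × 10^15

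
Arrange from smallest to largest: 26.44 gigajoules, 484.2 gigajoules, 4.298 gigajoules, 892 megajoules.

26.44 gigajoules = 26440000000 joules
484.2 gigajoules = 484200000000 joules
4.298 gigajoules = 4298000000 joules
892 megajoules = 892000000 joules

892 megajoules < 4.298 gigajoules < 26.44 gigajoules < 484.2 gigajoules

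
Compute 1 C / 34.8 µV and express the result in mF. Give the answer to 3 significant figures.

28700000 mF

(1) / (34.8e-6) = 0.028736e6 F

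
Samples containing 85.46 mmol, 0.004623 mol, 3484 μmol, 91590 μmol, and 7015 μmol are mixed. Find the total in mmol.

In mmol:
  85.46 mmol → 85.46
  0.004623 mol = 0.004623 × 10^3 mmol = 4.623
  3484 μmol = 3484 × 10^-3 mmol = 3.484
  91590 μmol = 91590 × 10^-3 mmol = 91.59
  7015 μmol = 7015 × 10^-3 mmol = 7.015
Sum: 85.46 + 4.623 + 3.484 + 91.59 + 7.015 = 192.172

192.172 mmol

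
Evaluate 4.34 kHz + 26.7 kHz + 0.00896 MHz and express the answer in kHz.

In kHz:
  4.34 kHz → 4.34
  26.7 kHz → 26.7
  0.00896 MHz = 0.00896 × 10³ kHz = 8.96
Sum: 4.34 + 26.7 + 8.96 = 40

40 kHz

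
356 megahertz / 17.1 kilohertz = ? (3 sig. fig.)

(356e6) / (17.1e3) = 20.82e3

20800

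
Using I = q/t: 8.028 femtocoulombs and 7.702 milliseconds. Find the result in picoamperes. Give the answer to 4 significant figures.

(8.028e-15) / (7.702e-3) = 1.04233e-12 A

1.042 picoamperes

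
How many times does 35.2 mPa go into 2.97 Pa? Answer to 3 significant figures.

84.4

(2.97) / (35.2e-3) = 0.08438e3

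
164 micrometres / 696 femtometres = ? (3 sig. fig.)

236000000

(164 × 10⁻⁶) / (696 × 10⁻¹⁵) = 0.2356 × 10⁹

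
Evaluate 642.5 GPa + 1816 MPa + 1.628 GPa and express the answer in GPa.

645.944 GPa

In GPa:
  642.5 GPa → 642.5
  1816 MPa = 1816 × 10^-3 GPa = 1.816
  1.628 GPa → 1.628
Sum: 642.5 + 1.816 + 1.628 = 645.944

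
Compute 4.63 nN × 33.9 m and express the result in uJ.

0.156957 uJ

4.63 × 10^-9 × 33.9 = 156.957 × 10^-9 J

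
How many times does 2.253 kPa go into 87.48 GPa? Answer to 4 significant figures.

(87.48 × 10^9) / (2.253 × 10^3) = 38.828 × 10^6

38830000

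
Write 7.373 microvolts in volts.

micro = 10⁻⁶, (no prefix) = 10⁰; factor is 10⁻⁶.
7.373 × 10⁻⁶ = 0.000007373

0.000007373 volts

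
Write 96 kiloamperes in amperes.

96000 amperes

kilo = 10^3, (no prefix) = 10^0; factor is 10^3.
96 × 10^3 = 96000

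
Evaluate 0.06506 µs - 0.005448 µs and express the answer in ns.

In ns:
  0.06506 µs = 0.06506 × 10^3 ns = 65.06
  0.005448 µs = 0.005448 × 10^3 ns = 5.448
Difference: 65.06 - 5.448 = 59.612

59.612 ns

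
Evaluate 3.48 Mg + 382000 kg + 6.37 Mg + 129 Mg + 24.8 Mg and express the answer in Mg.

545.65 Mg

In Mg:
  3.48 Mg → 3.48
  382000 kg = 382000 × 10⁻³ Mg = 382
  6.37 Mg → 6.37
  129 Mg → 129
  24.8 Mg → 24.8
Sum: 3.48 + 382 + 6.37 + 129 + 24.8 = 545.65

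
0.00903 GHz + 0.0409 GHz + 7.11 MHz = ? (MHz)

In MHz:
  0.00903 GHz = 0.00903 × 10³ MHz = 9.03
  0.0409 GHz = 0.0409 × 10³ MHz = 40.9
  7.11 MHz → 7.11
Sum: 9.03 + 40.9 + 7.11 = 57.04

57.04 MHz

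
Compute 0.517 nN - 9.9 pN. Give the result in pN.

507.1 pN

In pN:
  0.517 nN = 0.517 × 10^3 pN = 517
  9.9 pN → 9.9
Difference: 517 - 9.9 = 507.1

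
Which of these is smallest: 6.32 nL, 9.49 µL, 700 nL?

6.32 nL = 0.00000000632 L
9.49 µL = 0.00000949 L
700 nL = 0.0000007 L

6.32 nL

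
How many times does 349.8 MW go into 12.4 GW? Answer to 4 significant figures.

(12.4e9) / (349.8e6) = 0.035449e3

35.45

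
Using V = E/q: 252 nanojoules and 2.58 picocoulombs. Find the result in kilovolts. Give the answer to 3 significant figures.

(252 × 10^-9) / (2.58 × 10^-12) = 97.674 × 10^3 V

97.7 kilovolts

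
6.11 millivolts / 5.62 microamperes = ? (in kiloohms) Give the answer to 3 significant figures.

(6.11 × 10⁻³) / (5.62 × 10⁻⁶) = 1.0872 × 10³ Ω

1.09 kiloohms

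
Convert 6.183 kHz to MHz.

kilo = 1e3, mega = 1e6; factor is 1e-3.
6.183 × 1e-3 = 0.006183

0.006183 MHz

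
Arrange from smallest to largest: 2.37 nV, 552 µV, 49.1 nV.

2.37 nV = 0.00000000237 V
552 µV = 0.000552 V
49.1 nV = 0.0000000491 V

2.37 nV < 49.1 nV < 552 µV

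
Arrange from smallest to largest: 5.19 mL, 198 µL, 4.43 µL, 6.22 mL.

4.43 µL < 198 µL < 5.19 mL < 6.22 mL

5.19 mL = 0.00519 L
198 µL = 0.000198 L
4.43 µL = 0.00000443 L
6.22 mL = 0.00622 L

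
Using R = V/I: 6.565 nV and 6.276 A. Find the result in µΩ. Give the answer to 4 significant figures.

(6.565e-9) / (6.276) = 1.04605e-9 Ω

0.001046 µΩ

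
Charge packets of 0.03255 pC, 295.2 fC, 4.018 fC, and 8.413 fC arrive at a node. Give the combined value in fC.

340.181 fC

In fC:
  0.03255 pC = 0.03255 × 10^3 fC = 32.55
  295.2 fC → 295.2
  4.018 fC → 4.018
  8.413 fC → 8.413
Sum: 32.55 + 295.2 + 4.018 + 8.413 = 340.181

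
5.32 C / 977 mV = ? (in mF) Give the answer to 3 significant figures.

5450 mF

(5.32) / (977 × 10^-3) = 0.0054452 × 10^3 F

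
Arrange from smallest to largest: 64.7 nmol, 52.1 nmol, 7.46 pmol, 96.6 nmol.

64.7 nmol = 0.0000000647 mol
52.1 nmol = 0.0000000521 mol
7.46 pmol = 0.00000000000746 mol
96.6 nmol = 0.0000000966 mol

7.46 pmol < 52.1 nmol < 64.7 nmol < 96.6 nmol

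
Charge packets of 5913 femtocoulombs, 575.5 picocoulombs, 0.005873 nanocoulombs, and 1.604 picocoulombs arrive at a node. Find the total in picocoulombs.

588.89 picocoulombs

In picocoulombs:
  5913 femtocoulombs = 5913 × 10⁻³ picocoulombs = 5.913
  575.5 picocoulombs → 575.5
  0.005873 nanocoulombs = 0.005873 × 10³ picocoulombs = 5.873
  1.604 picocoulombs → 1.604
Sum: 5.913 + 575.5 + 5.873 + 1.604 = 588.89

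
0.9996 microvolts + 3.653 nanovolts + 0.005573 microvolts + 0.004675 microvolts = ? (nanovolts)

In nanovolts:
  0.9996 microvolts = 0.9996e3 nanovolts = 999.6
  3.653 nanovolts → 3.653
  0.005573 microvolts = 0.005573e3 nanovolts = 5.573
  0.004675 microvolts = 0.004675e3 nanovolts = 4.675
Sum: 999.6 + 3.653 + 5.573 + 4.675 = 1013.501

1013.501 nanovolts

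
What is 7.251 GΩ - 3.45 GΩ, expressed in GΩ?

In GΩ:
  7.251 GΩ → 7.251
  3.45 GΩ → 3.45
Difference: 7.251 - 3.45 = 3.801

3.801 GΩ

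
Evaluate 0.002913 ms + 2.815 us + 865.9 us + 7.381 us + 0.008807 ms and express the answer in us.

In us:
  0.002913 ms = 0.002913 × 10³ us = 2.913
  2.815 us → 2.815
  865.9 us → 865.9
  7.381 us → 7.381
  0.008807 ms = 0.008807 × 10³ us = 8.807
Sum: 2.913 + 2.815 + 865.9 + 7.381 + 8.807 = 887.816

887.816 us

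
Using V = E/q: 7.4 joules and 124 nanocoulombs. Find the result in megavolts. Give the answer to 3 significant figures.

(7.4) / (124 × 10^-9) = 0.059677 × 10^9 V

59.7 megavolts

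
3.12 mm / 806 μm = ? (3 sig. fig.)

(3.12 × 10^-3) / (806 × 10^-6) = 0.003871 × 10^3

3.87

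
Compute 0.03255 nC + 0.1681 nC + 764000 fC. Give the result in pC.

In pC:
  0.03255 nC = 0.03255e3 pC = 32.55
  0.1681 nC = 0.1681e3 pC = 168.1
  764000 fC = 764000e-3 pC = 764
Sum: 32.55 + 168.1 + 764 = 964.65

964.65 pC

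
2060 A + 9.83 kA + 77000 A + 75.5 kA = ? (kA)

In kA:
  2060 A = 2060 × 10^-3 kA = 2.06
  9.83 kA → 9.83
  77000 A = 77000 × 10^-3 kA = 77
  75.5 kA → 75.5
Sum: 2.06 + 9.83 + 77 + 75.5 = 164.39

164.39 kA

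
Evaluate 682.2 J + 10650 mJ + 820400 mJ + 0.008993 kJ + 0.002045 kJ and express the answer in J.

In J:
  682.2 J → 682.2
  10650 mJ = 10650 × 10⁻³ J = 10.65
  820400 mJ = 820400 × 10⁻³ J = 820.4
  0.008993 kJ = 0.008993 × 10³ J = 8.993
  0.002045 kJ = 0.002045 × 10³ J = 2.045
Sum: 682.2 + 10.65 + 820.4 + 8.993 + 2.045 = 1524.288

1524.288 J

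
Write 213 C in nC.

(no prefix) = 1e0, nano = 1e-9; factor is 1e9.
213 × 1e9 = 213000000000

213000000000 nC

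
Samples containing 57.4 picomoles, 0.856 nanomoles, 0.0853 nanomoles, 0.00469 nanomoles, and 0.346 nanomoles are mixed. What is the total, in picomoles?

In picomoles:
  57.4 picomoles → 57.4
  0.856 nanomoles = 0.856 × 10³ picomoles = 856
  0.0853 nanomoles = 0.0853 × 10³ picomoles = 85.3
  0.00469 nanomoles = 0.00469 × 10³ picomoles = 4.69
  0.346 nanomoles = 0.346 × 10³ picomoles = 346
Sum: 57.4 + 856 + 85.3 + 4.69 + 346 = 1349.39

1349.39 picomoles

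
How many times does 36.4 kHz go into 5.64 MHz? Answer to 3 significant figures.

155

(5.64 × 10⁶) / (36.4 × 10³) = 0.1549 × 10³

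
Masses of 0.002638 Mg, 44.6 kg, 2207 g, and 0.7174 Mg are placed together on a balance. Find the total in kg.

In kg:
  0.002638 Mg = 0.002638 × 10³ kg = 2.638
  44.6 kg → 44.6
  2207 g = 2207 × 10⁻³ kg = 2.207
  0.7174 Mg = 0.7174 × 10³ kg = 717.4
Sum: 2.638 + 44.6 + 2.207 + 717.4 = 766.845

766.845 kg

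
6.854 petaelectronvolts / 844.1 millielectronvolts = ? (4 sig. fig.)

(6.854e15) / (844.1e-3) = 0.0081199e18

8120000000000000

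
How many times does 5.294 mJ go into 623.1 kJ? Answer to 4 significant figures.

117700000

(623.1e3) / (5.294e-3) = 117.7e6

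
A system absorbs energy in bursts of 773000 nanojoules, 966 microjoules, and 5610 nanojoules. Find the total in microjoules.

In microjoules:
  773000 nanojoules = 773000 × 10⁻³ microjoules = 773
  966 microjoules → 966
  5610 nanojoules = 5610 × 10⁻³ microjoules = 5.61
Sum: 773 + 966 + 5.61 = 1744.61

1744.61 microjoules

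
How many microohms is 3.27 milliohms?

milli = 10⁻³, micro = 10⁻⁶; factor is 10³.
3.27 × 10³ = 3270

3270 microohms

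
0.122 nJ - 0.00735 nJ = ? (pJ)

In pJ:
  0.122 nJ = 0.122 × 10^3 pJ = 122
  0.00735 nJ = 0.00735 × 10^3 pJ = 7.35
Difference: 122 - 7.35 = 114.65

114.65 pJ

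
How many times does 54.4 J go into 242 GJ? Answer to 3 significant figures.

4450000000

(242 × 10⁹) / (54.4) = 4.449 × 10⁹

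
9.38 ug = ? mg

0.00938 mg

micro = 10^-6, milli = 10^-3; factor is 10^-3.
9.38 × 10^-3 = 0.00938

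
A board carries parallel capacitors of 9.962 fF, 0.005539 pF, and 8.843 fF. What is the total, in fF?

In fF:
  9.962 fF → 9.962
  0.005539 pF = 0.005539 × 10³ fF = 5.539
  8.843 fF → 8.843
Sum: 9.962 + 5.539 + 8.843 = 24.344

24.344 fF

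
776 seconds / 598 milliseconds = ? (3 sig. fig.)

(776) / (598 × 10^-3) = 1.298 × 10^3

1300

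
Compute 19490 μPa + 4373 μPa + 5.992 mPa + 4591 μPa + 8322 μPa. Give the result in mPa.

42.768 mPa

In mPa:
  19490 μPa = 19490 × 10⁻³ mPa = 19.49
  4373 μPa = 4373 × 10⁻³ mPa = 4.373
  5.992 mPa → 5.992
  4591 μPa = 4591 × 10⁻³ mPa = 4.591
  8322 μPa = 8322 × 10⁻³ mPa = 8.322
Sum: 19.49 + 4.373 + 5.992 + 4.591 + 8.322 = 42.768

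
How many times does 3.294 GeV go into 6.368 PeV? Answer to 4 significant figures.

(6.368 × 10^15) / (3.294 × 10^9) = 1.9332 × 10^6

1933000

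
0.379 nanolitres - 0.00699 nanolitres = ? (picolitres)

In picolitres:
  0.379 nanolitres = 0.379e3 picolitres = 379
  0.00699 nanolitres = 0.00699e3 picolitres = 6.99
Difference: 379 - 6.99 = 372.01

372.01 picolitres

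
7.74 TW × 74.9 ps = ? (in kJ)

0.579726 kJ

7.74 × 10¹² × 74.9 × 10⁻¹² = 579.726 J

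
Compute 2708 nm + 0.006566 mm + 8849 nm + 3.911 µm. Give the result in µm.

In µm:
  2708 nm = 2708 × 10⁻³ µm = 2.708
  0.006566 mm = 0.006566 × 10³ µm = 6.566
  8849 nm = 8849 × 10⁻³ µm = 8.849
  3.911 µm → 3.911
Sum: 2.708 + 6.566 + 8.849 + 3.911 = 22.034

22.034 µm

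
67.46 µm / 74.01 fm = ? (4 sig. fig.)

911500000

(67.46 × 10⁻⁶) / (74.01 × 10⁻¹⁵) = 0.9115 × 10⁹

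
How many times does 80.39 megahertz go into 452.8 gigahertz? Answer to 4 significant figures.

5633

(452.8e9) / (80.39e6) = 5.6325e3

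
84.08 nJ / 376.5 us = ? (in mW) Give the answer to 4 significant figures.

(84.08 × 10⁻⁹) / (376.5 × 10⁻⁶) = 0.22332 × 10⁻³ W

0.2233 mW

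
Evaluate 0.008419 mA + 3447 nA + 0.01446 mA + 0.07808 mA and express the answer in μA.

104.406 μA

In μA:
  0.008419 mA = 0.008419 × 10^3 μA = 8.419
  3447 nA = 3447 × 10^-3 μA = 3.447
  0.01446 mA = 0.01446 × 10^3 μA = 14.46
  0.07808 mA = 0.07808 × 10^3 μA = 78.08
Sum: 8.419 + 3.447 + 14.46 + 78.08 = 104.406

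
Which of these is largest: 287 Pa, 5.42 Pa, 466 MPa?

287 Pa = 287 Pa
5.42 Pa = 5.42 Pa
466 MPa = 466000000 Pa

466 MPa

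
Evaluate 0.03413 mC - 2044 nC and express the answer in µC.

In µC:
  0.03413 mC = 0.03413 × 10³ µC = 34.13
  2044 nC = 2044 × 10⁻³ µC = 2.044
Difference: 34.13 - 2.044 = 32.086

32.086 µC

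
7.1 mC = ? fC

7100000000000 fC

milli = 10^-3, femto = 10^-15; factor is 10^12.
7.1 × 10^12 = 7100000000000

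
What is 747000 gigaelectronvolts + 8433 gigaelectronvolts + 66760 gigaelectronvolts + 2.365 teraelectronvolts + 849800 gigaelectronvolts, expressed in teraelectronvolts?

1674.358 teraelectronvolts

In teraelectronvolts:
  747000 gigaelectronvolts = 747000e-3 teraelectronvolts = 747
  8433 gigaelectronvolts = 8433e-3 teraelectronvolts = 8.433
  66760 gigaelectronvolts = 66760e-3 teraelectronvolts = 66.76
  2.365 teraelectronvolts → 2.365
  849800 gigaelectronvolts = 849800e-3 teraelectronvolts = 849.8
Sum: 747 + 8.433 + 66.76 + 2.365 + 849.8 = 1674.358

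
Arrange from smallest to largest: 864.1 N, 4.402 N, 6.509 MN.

864.1 N = 864.1 N
4.402 N = 4.402 N
6.509 MN = 6509000 N

4.402 N < 864.1 N < 6.509 MN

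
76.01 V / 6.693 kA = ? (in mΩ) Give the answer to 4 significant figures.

(76.01) / (6.693e3) = 11.3566e-3 Ω

11.36 mΩ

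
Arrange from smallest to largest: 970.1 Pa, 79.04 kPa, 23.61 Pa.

23.61 Pa < 970.1 Pa < 79.04 kPa

970.1 Pa = 970.1 Pa
79.04 kPa = 79040 Pa
23.61 Pa = 23.61 Pa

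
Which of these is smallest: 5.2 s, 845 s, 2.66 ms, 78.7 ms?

2.66 ms

5.2 s = 5.2 s
845 s = 845 s
2.66 ms = 0.00266 s
78.7 ms = 0.0787 s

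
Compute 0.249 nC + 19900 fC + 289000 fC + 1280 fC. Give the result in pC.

In pC:
  0.249 nC = 0.249e3 pC = 249
  19900 fC = 19900e-3 pC = 19.9
  289000 fC = 289000e-3 pC = 289
  1280 fC = 1280e-3 pC = 1.28
Sum: 249 + 19.9 + 289 + 1.28 = 559.18

559.18 pC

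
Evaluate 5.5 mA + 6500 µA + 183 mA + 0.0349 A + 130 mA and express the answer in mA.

In mA:
  5.5 mA → 5.5
  6500 µA = 6500 × 10^-3 mA = 6.5
  183 mA → 183
  0.0349 A = 0.0349 × 10^3 mA = 34.9
  130 mA → 130
Sum: 5.5 + 6.5 + 183 + 34.9 + 130 = 359.9

359.9 mA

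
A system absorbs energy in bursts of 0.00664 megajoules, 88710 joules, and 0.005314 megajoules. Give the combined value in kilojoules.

In kilojoules:
  0.00664 megajoules = 0.00664 × 10³ kilojoules = 6.64
  88710 joules = 88710 × 10⁻³ kilojoules = 88.71
  0.005314 megajoules = 0.005314 × 10³ kilojoules = 5.314
Sum: 6.64 + 88.71 + 5.314 = 100.664

100.664 kilojoules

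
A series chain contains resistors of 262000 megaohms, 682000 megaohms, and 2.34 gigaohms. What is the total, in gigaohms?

In gigaohms:
  262000 megaohms = 262000e-3 gigaohms = 262
  682000 megaohms = 682000e-3 gigaohms = 682
  2.34 gigaohms → 2.34
Sum: 262 + 682 + 2.34 = 946.34

946.34 gigaohms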